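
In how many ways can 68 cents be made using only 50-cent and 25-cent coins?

We need non-negative integers (x, y) with 50x + 25y = 68.
For each x from 0 to 1, check if (68 - 50x) is a non-negative multiple of 25.
Solutions (x, y): none
Count: 0

0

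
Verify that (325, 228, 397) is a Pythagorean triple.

Compute a² + b²:
325² + 228² = 105625 + 51984 = 157609
Compute c²:
397² = 157609
Since 157609 = 157609, it is a Pythagorean triple.

Yes, it is a Pythagorean triple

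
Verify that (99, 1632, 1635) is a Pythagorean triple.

Compute a² + b² = 99² + 1632² = 9801 + 2663424 = 2673225
Compute c² = 1635² = 2673225
Since 2673225 = 2673225, confirmed.

Yes, it is a Pythagorean triple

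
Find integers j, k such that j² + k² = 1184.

We need to find integers j, k > 0 such that j² + k² = 1184.
Trying j = 20: k² = 1184 - 20² = 1184 - 400 = 784
k = 28
Check: 20² + 28² = 400 + 784 = 1184 ✓

1184 = 20² + 28²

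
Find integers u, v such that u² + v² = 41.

We need to find integers u, v > 0 such that u² + v² = 41.
Trying u = 4: v² = 41 - 4² = 41 - 16 = 25
v = 5
Check: 4² + 5² = 16 + 25 = 41 ✓

41 = 4² + 5²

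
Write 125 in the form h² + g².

We need to find integers h, g > 0 such that h² + g² = 125.
Trying h = 2: g² = 125 - 2² = 125 - 4 = 121
g = 11
Check: 2² + 11² = 4 + 121 = 125 ✓

125 = 2² + 11²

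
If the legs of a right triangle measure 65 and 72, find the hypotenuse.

c² = a² + b² = 65² + 72² = 4225 + 5184 = 9409
c = 97

97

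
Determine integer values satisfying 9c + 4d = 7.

Step 1: Check solvability.
gcd(9, 4) = 1
Since 1 divides 7, solutions exist.

Step 2: Apply extended Euclidean algorithm to find gcd.
We find integers such that 9*x0 + 4*y0 = 1

Step 3: Scale the particular solution.
Multiply by 7/1 = 7:
c = 7, d = -14

Step 4: Verify.
9*(7) + 4*(-14) = 7 = 7 ✓

c = 7, d = -14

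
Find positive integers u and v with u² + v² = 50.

We need to find integers u, v > 0 such that u² + v² = 50.
Trying u = 1: v² = 50 - 1² = 50 - 1 = 49
v = 7
Check: 1² + 7² = 1 + 49 = 50 ✓

50 = 1² + 7²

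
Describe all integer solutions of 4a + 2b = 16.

Step 1: Compute gcd(4, 2) = 2.
Since 2 divides 16, solutions exist.

Step 2: Find a particular solution using extended Euclidean algorithm.
We get a₀ = 0, b₀ = 8.
Check: 4*0 + 2*8 = 16 = 16 ✓

Step 3: Write the general solution.
a = 0 + (2/2)t = 0 + 1t
b = 8 - (4/2)t = 8 - 2t
for any integer t.

a = 0 + 1t, b = 8 - 2t for integer t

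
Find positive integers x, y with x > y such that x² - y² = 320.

Factor: x² - y² = (x+y)(x-y) = 320.
We need two factors of 320 with the same parity.
Use x+y = 160 and x-y = 2 (product 160·2 = 320).
Adding: 2x = 162, so x = 81.
Subtracting: 2y = 158, so y = 79.
Check: 81² - 79² = 6561 - 6241 = 320 ✓

x = 81, y = 79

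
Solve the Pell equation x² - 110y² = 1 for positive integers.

We seek the smallest positive integers (x, y) with x² - 110y² = 1, i.e., x² = 110y² + 1.
Try successive y values:
y = 1: x² = 110·1² + 1 = 111, not a perfect square
y = 2: x² = 110·2² + 1 = 441, x = 21 ✓

Verify: 21² - 110·2² = 441 - 440 = 1 ✓

x = 21, y = 2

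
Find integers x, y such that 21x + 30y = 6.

Step 1: Check solvability.
gcd(21, 30) = 3
Since 3 divides 6, solutions exist.

Step 2: Apply extended Euclidean algorithm to find gcd.
We find integers such that 21*x0 + 30*y0 = 3

Step 3: Scale the particular solution.
Multiply by 6/3 = 2:
x = 6, y = -4

Step 4: Verify.
21*(6) + 30*(-4) = 6 = 6 ✓

x = 6, y = -4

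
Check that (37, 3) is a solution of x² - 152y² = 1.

Compute x² = 37² = 1369
Compute 152y² = 152·3² = 152·9 = 1368
x² - 152y² = 1369 - 1368 = 1
Since this equals 1, (37, 3) is a solution.

Yes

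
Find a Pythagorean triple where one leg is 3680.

We need the other leg and hypotenuse such that 3680² + x² = c².
Take x = 1365, c = 3925: 3680² + 1365² = 13542400 + 1863225 = 15405625 = 3925² ✓
Triple: (1365, 3680, 3925)

(1365, 3680, 3925)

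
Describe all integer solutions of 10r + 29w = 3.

Step 1: Compute gcd(10, 29) = 1.
Since 1 divides 3, solutions exist.

Step 2: Find a particular solution using extended Euclidean algorithm.
We get r₀ = 9, w₀ = -3.
Check: 10*9 + 29*-3 = 3 = 3 ✓

Step 3: Write the general solution.
r = 9 + (29/1)t = 9 + 29t
w = -3 - (10/1)t = -3 - 10t
for any integer t.

r = 9 + 29t, w = -3 - 10t for integer t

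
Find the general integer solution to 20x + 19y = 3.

Step 1: Compute gcd(20, 19) = 1.
Since 1 divides 3, solutions exist.

Step 2: Find a particular solution using extended Euclidean algorithm.
We get x₀ = 3, y₀ = -3.
Check: 20*3 + 19*-3 = 3 = 3 ✓

Step 3: Write the general solution.
x = 3 + (19/1)t = 3 + 19t
y = -3 - (20/1)t = -3 - 20t
for any integer t.

x = 3 + 19t, y = -3 - 20t for integer t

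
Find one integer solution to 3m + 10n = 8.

Step 1: Check solvability.
gcd(3, 10) = 1
Since 1 divides 8, solutions exist.

Step 2: Apply extended Euclidean algorithm to find gcd.
We find integers such that 3*x0 + 10*y0 = 1

Step 3: Scale the particular solution.
Multiply by 8/1 = 8:
m = -24, n = 8

Step 4: Verify.
3*(-24) + 10*(8) = 8 = 8 ✓

m = -24, n = 8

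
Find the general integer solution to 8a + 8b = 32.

Step 1: Compute gcd(8, 8) = 8.
Since 8 divides 32, solutions exist.

Step 2: Find a particular solution using extended Euclidean algorithm.
We get a₀ = 0, b₀ = 4.
Check: 8*0 + 8*4 = 32 = 32 ✓

Step 3: Write the general solution.
a = 0 + (8/8)t = 0 + 1t
b = 4 - (8/8)t = 4 - 1t
for any integer t.

a = 0 + 1t, b = 4 - 1t for integer t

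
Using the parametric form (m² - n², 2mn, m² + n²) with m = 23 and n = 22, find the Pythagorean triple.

a = m² - n² = 23² - 22² = 529 - 484 = 45
b = 2mn = 2·23·22 = 1012
c = m² + n² = 529 + 484 = 1013
Verify: 45² + 1012² = 2025 + 1024144 = 1026169 = 1013² ✓

(45, 1012, 1013)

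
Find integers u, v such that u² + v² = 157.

We need to find integers u, v > 0 such that u² + v² = 157.
Trying u = 6: v² = 157 - 6² = 157 - 36 = 121
v = 11
Check: 6² + 11² = 36 + 121 = 157 ✓

157 = 6² + 11²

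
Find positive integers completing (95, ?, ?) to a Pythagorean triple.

We need the other leg and hypotenuse such that 95² + x² = c².
Take x = 168, c = 193: 95² + 168² = 9025 + 28224 = 37249 = 193² ✓
Triple: (95, 168, 193)

(95, 168, 193)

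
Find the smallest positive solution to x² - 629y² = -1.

We need x² = 629y² - 1. Try successive y:
y = 1: x² = 629·1² - 1 = 628, not a perfect square
y = 2: x² = 629·2² - 1 = 2515, not a perfect square
y = 3: x² = 629·3² - 1 = 5660, not a perfect square
...
y = 313: x² = 629·313² - 1 = 61622500 = 7850² ✓
Check: 7850² - 629·313² = 61622500 - 61622501 = -1 ✓

x = 7850, y = 313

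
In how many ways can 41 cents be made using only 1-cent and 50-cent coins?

We need non-negative integers (x, y) with 1x + 50y = 41.
For each x from 0 to 41, check if (41 - 1x) is a non-negative multiple of 50.
Solutions (x, y): (41,0)
Count: 1

1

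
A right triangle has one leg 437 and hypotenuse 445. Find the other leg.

b² = c² - a² = 198025 - 190969 = 7056
b = 84

84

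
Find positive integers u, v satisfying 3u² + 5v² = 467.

Try small values of u and check whether (467 - 3u²)/5 is a perfect square.
u = 7: 3·7² = 147, so 5v² = 467 - 147 = 320, giving v² = 64, v = 8.
Check: 3·7² + 5·8² = 147 + 320 = 467 ✓

u = 7, v = 8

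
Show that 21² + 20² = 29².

Compute a² + b² = 21² + 20² = 441 + 400 = 841
Compute c² = 29² = 841
Since 841 = 841, confirmed.

Yes, it is a Pythagorean triple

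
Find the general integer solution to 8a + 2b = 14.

Step 1: Compute gcd(8, 2) = 2.
Since 2 divides 14, solutions exist.

Step 2: Find a particular solution using extended Euclidean algorithm.
We get a₀ = 0, b₀ = 7.
Check: 8*0 + 2*7 = 14 = 14 ✓

Step 3: Write the general solution.
a = 0 + (2/2)t = 0 + 1t
b = 7 - (8/2)t = 7 - 4t
for any integer t.

a = 0 + 1t, b = 7 - 4t for integer t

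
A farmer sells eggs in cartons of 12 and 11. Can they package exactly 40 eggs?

We need non-negative a, b with 12a + 11b = 40.
gcd(12, 11) = 1 divides 40, but no a in [0, 3] gives non-negative b.

No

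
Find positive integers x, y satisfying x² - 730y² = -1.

We need x² = 730y² - 1. Try successive y:
y = 1: x² = 730·1² - 1 = 729 = 27² ✓
Check: 27² - 730·1² = 729 - 730 = -1 ✓

x = 27, y = 1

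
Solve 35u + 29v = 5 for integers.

Step 1: Check solvability.
gcd(35, 29) = 1
Since 1 divides 5, solutions exist.

Step 2: Apply extended Euclidean algorithm to find gcd.
We find integers such that 35*x0 + 29*y0 = 1

Step 3: Scale the particular solution.
Multiply by 5/1 = 5:
u = 25, v = -30

Step 4: Verify.
35*(25) + 29*(-30) = 5 = 5 ✓

u = 25, v = -30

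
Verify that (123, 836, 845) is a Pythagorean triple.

Compute a² + b² = 123² + 836² = 15129 + 698896 = 714025
Compute c² = 845² = 714025
Since 714025 = 714025, confirmed.

Yes, it is a Pythagorean triple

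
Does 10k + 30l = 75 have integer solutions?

Step 1: Compute gcd(10, 30).
gcd(10, 30) = 10

Step 2: Check divisibility.
Does 10 divide 75? 75 = 10 x 7 + 5, so no.

By the theorem on linear Diophantine equations, 10k + 30l = 75 has integer solutions if and only if gcd(10, 30) divides 75. Since 10 does not divide 75, no solutions exist.

No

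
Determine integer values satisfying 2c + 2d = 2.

Step 1: Check solvability.
gcd(2, 2) = 2
Since 2 divides 2, solutions exist.

Step 2: Apply extended Euclidean algorithm to find gcd.
We find integers such that 2*x0 + 2*y0 = 2

Step 3: Scale the particular solution.
Multiply by 2/2 = 1:
c = 0, d = 1

Step 4: Verify.
2*(0) + 2*(1) = 2 = 2 ✓

c = 0, d = 1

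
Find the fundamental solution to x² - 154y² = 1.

We seek the smallest positive integers (x, y) with x² - 154y² = 1, i.e., x² = 154y² + 1.
Try successive y values:
y = 1: x² = 154·1² + 1 = 155, not a perfect square
y = 2: x² = 154·2² + 1 = 617, not a perfect square
y = 3: x² = 154·3² + 1 = 1387, not a perfect square
... continuing the search (or via continued fractions) ...
y = 1716: x² = 154·1716² + 1 = 453477025, x = 21295 ✓

Verify: 21295² - 154·1716² = 453477025 - 453477024 = 1 ✓

x = 21295, y = 1716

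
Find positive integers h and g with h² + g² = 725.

We need to find integers h, g > 0 such that h² + g² = 725.
Trying h = 7: g² = 725 - 7² = 725 - 49 = 676
g = 26
Check: 7² + 26² = 49 + 676 = 725 ✓

725 = 7² + 26²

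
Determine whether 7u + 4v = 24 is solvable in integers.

Step 1: Compute gcd(7, 4).
gcd(7, 4) = 1

Step 2: Check divisibility.
Does 1 divide 24? 24 = 1 x 24, so yes.

By the theorem on linear Diophantine equations, 7u + 4v = 24 has integer solutions if and only if gcd(7, 4) divides 24. Since 1 | 24, solutions exist.

Yes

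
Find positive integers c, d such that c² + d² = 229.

Search for c with 229 - c² a perfect square.
c = 2: 229 - 2² = 229 - 4 = 225 = 15² ✓
So c = 2, d = 15.

c = 2, d = 15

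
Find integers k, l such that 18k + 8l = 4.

Step 1: Check solvability.
gcd(18, 8) = 2
Since 2 divides 4, solutions exist.

Step 2: Apply extended Euclidean algorithm to find gcd.
We find integers such that 18*x0 + 8*y0 = 2

Step 3: Scale the particular solution.
Multiply by 4/2 = 2:
k = 2, l = -4

Step 4: Verify.
18*(2) + 8*(-4) = 4 = 4 ✓

k = 2, l = -4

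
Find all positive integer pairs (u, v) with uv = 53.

The positive divisors of 53 are: 1, 53.
Each divisor d gives the pair (d, 53/d):
(1, 53), (53, 1)

(1, 53), (53, 1)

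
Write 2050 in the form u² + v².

We need to find integers u, v > 0 such that u² + v² = 2050.
Trying u = 5: v² = 2050 - 5² = 2050 - 25 = 2025
v = 45
Check: 5² + 45² = 25 + 2025 = 2050 ✓

2050 = 5² + 45²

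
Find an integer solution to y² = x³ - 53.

Try small integer x values and check whether x³ - 53 is a perfect square.
x = 29: x³ - 53 = 29³ - 53 = 24389 - 53 = 24336
Is 24336 a perfect square? 156² = 24336 ✓
So (x, y) = (29, -156) is a solution.

x = 29, y = -156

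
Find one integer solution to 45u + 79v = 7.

Step 1: Check solvability.
gcd(45, 79) = 1
Since 1 divides 7, solutions exist.

Step 2: Apply extended Euclidean algorithm to find gcd.
We find integers such that 45*x0 + 79*y0 = 1

Step 3: Scale the particular solution.
Multiply by 7/1 = 7:
u = -49, v = 28

Step 4: Verify.
45*(-49) + 79*(28) = 7 = 7 ✓

u = -49, v = 28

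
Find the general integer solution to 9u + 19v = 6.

Step 1: Compute gcd(9, 19) = 1.
Since 1 divides 6, solutions exist.

Step 2: Find a particular solution using extended Euclidean algorithm.
We get u₀ = -12, v₀ = 6.
Check: 9*-12 + 19*6 = 6 = 6 ✓

Step 3: Write the general solution.
u = -12 + (19/1)t = -12 + 19t
v = 6 - (9/1)t = 6 - 9t
for any integer t.

u = -12 + 19t, v = 6 - 9t for integer t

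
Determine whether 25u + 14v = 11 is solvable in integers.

Step 1: Compute gcd(25, 14).
gcd(25, 14) = 1

Step 2: Check divisibility.
Does 1 divide 11? 11 = 1 x 11, so yes.

By the theorem on linear Diophantine equations, 25u + 14v = 11 has integer solutions if and only if gcd(25, 14) divides 11. Since 1 | 11, solutions exist.

Yes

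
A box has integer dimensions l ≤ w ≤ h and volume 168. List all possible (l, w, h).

Iterate l from 1 to ⌊168^(1/3)⌋. For each l dividing 168, iterate w ≥ l with w dividing 168/l, and set h = 168/(l·w).
Triples found (16): (1×1×168), (1×2×84), (1×3×56), (1×4×42), (1×6×28), (1×7×24), (1×8×21), (1×12×14), (2×2×42), (2×3×28), (2×4×21), (2×6×14), (2×7×12), (3×4×14), (3×7×8), (4×6×7)

(1×1×168), (1×2×84), (1×3×56), (1×4×42), (1×6×28), (1×7×24), (1×8×21), (1×12×14), (2×2×42), (2×3×28), (2×4×21), (2×6×14), (2×7×12), (3×4×14), (3×7×8), (4×6×7)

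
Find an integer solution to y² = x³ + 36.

Try small integer x values and check whether x³ + 36 is a perfect square.
x = 4: x³ + 36 = 4³ + 36 = 64 + 36 = 100
Is 100 a perfect square? 10² = 100 ✓
So (x, y) = (4, -10) is a solution.

x = 4, y = -10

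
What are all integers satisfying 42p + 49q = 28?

Step 1: Compute gcd(42, 49) = 7.
Since 7 divides 28, solutions exist.

Step 2: Find a particular solution using extended Euclidean algorithm.
We get p₀ = -4, q₀ = 4.
Check: 42*-4 + 49*4 = 28 = 28 ✓

Step 3: Write the general solution.
p = -4 + (49/7)t = -4 + 7t
q = 4 - (42/7)t = 4 - 6t
for any integer t.

p = -4 + 7t, q = 4 - 6t for integer t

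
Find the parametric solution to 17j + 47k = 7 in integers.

Step 1: Compute gcd(17, 47) = 1.
Since 1 divides 7, solutions exist.

Step 2: Find a particular solution using extended Euclidean algorithm.
We get j₀ = -77, k₀ = 28.
Check: 17*-77 + 47*28 = 7 = 7 ✓

Step 3: Write the general solution.
j = -77 + (47/1)t = -77 + 47t
k = 28 - (17/1)t = 28 - 17t
for any integer t.

j = -77 + 47t, k = 28 - 17t for integer t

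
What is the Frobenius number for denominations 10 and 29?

For two coprime denominations a and b, the Frobenius number (largest value not representable as a non-negative combination) is ab - a - b.
Here gcd(10, 29) = 1, so they are coprime.
F(10, 29) = 10·29 - 10 - 29 = 290 - 39 = 251

251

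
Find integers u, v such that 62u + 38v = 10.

Step 1: Check solvability.
gcd(62, 38) = 2
Since 2 divides 10, solutions exist.

Step 2: Apply extended Euclidean algorithm to find gcd.
We find integers such that 62*x0 + 38*y0 = 2

Step 3: Scale the particular solution.
Multiply by 10/2 = 5:
u = 40, v = -65

Step 4: Verify.
62*(40) + 38*(-65) = 10 = 10 ✓

u = 40, v = -65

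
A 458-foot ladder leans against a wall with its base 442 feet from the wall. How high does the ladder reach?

The ladder, wall, and ground form a right triangle with hypotenuse 458 and one leg 442.
By the Pythagorean theorem: h² = 458² - 442² = 209764 - 195364 = 14400
h = √14400 = 120 feet

120 feet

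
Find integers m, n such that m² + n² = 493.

We need to find integers m, n > 0 such that m² + n² = 493.
Trying m = 3: n² = 493 - 3² = 493 - 9 = 484
n = 22
Check: 3² + 22² = 9 + 484 = 493 ✓

493 = 3² + 22²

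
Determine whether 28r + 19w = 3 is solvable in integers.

Step 1: Compute gcd(28, 19).
gcd(28, 19) = 1

Step 2: Check divisibility.
Does 1 divide 3? 3 = 1 x 3, so yes.

By the theorem on linear Diophantine equations, 28r + 19w = 3 has integer solutions if and only if gcd(28, 19) divides 3. Since 1 | 3, solutions exist.

Yes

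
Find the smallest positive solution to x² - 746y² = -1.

We need x² = 746y² - 1. Try successive y:
y = 1: x² = 746·1² - 1 = 745, not a perfect square
y = 2: x² = 746·2² - 1 = 2983, not a perfect square
y = 3: x² = 746·3² - 1 = 6713, not a perfect square
...
y = 202645: x² = 746·202645² - 1 = 30634487034649 = 5534843² ✓
Check: 5534843² - 746·202645² = 30634487034649 - 30634487034650 = -1 ✓

x = 5534843, y = 202645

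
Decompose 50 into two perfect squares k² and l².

We need to find integers k, l > 0 such that k² + l² = 50.
Trying k = 1: l² = 50 - 1² = 50 - 1 = 49
l = 7
Check: 1² + 7² = 1 + 49 = 50 ✓

50 = 1² + 7²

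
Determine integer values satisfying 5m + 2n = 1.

Step 1: Check solvability.
gcd(5, 2) = 1
Since 1 divides 1, solutions exist.

Step 2: Apply extended Euclidean algorithm to find gcd.
We find integers such that 5*x0 + 2*y0 = 1

Step 3: Scale the particular solution.
Multiply by 1/1 = 1:
m = 1, n = -2

Step 4: Verify.
5*(1) + 2*(-2) = 1 = 1 ✓

m = 1, n = -2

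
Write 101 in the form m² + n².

We need to find integers m, n > 0 such that m² + n² = 101.
Trying m = 1: n² = 101 - 1² = 101 - 1 = 100
n = 10
Check: 1² + 10² = 1 + 100 = 101 ✓

101 = 1² + 10²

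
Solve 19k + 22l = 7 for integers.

Step 1: Check solvability.
gcd(19, 22) = 1
Since 1 divides 7, solutions exist.

Step 2: Apply extended Euclidean algorithm to find gcd.
We find integers such that 19*x0 + 22*y0 = 1

Step 3: Scale the particular solution.
Multiply by 7/1 = 7:
k = 49, l = -42

Step 4: Verify.
19*(49) + 22*(-42) = 7 = 7 ✓

k = 49, l = -42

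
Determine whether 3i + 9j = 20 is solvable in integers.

Step 1: Compute gcd(3, 9).
gcd(3, 9) = 3

Step 2: Check divisibility.
Does 3 divide 20? 20 = 3 x 6 + 2, so no.

By the theorem on linear Diophantine equations, 3i + 9j = 20 has integer solutions if and only if gcd(3, 9) divides 20. Since 3 does not divide 20, no solutions exist.

No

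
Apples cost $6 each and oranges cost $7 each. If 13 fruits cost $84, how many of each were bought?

Let a = apples, o = oranges.
a + o = 13
6a + 7o = 84
Substitute o = 13 - a:
6a + 7(13 - a) = 84
(6 - 7)a = 84 - 91
-1a = -7
a = 7, o = 13 - 7 = 6

Apples: 7, Oranges: 6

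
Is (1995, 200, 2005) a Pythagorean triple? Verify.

Compute a² + b² = 1995² + 200² = 3980025 + 40000 = 4020025
Compute c² = 2005² = 4020025
Since 4020025 = 4020025, confirmed.

Yes, it is a Pythagorean triple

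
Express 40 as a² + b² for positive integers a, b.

We need to find integers a, b > 0 such that a² + b² = 40.
Trying a = 2: b² = 40 - 2² = 40 - 4 = 36
b = 6
Check: 2² + 6² = 4 + 36 = 40 ✓

40 = 2² + 6²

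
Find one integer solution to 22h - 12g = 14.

Step 1: Check solvability.
gcd(22, 12) = 2
Since 2 divides 14, solutions exist.

Step 2: Apply extended Euclidean algorithm to find gcd.
We find integers such that 22*x0 + 12*y0 = 2

Step 3: Scale the particular solution.
Multiply by 14/2 = 7:
h = -7, g = -14

Step 4: Verify.
22*(-7) - 12*(-14) = 14 = 14 ✓

h = -7, g = -14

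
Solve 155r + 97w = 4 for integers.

Step 1: Check solvability.
gcd(155, 97) = 1
Since 1 divides 4, solutions exist.

Step 2: Apply extended Euclidean algorithm to find gcd.
We find integers such that 155*x0 + 97*y0 = 1

Step 3: Scale the particular solution.
Multiply by 4/1 = 4:
r = -20, w = 32

Step 4: Verify.
155*(-20) + 97*(32) = 4 = 4 ✓

r = -20, w = 32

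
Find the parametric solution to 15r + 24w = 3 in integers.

Step 1: Compute gcd(15, 24) = 3.
Since 3 divides 3, solutions exist.

Step 2: Find a particular solution using extended Euclidean algorithm.
We get r₀ = -3, w₀ = 2.
Check: 15*-3 + 24*2 = 3 = 3 ✓

Step 3: Write the general solution.
r = -3 + (24/3)t = -3 + 8t
w = 2 - (15/3)t = 2 - 5t
for any integer t.

r = -3 + 8t, w = 2 - 5t for integer t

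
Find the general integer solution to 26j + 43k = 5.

Step 1: Compute gcd(26, 43) = 1.
Since 1 divides 5, solutions exist.

Step 2: Find a particular solution using extended Euclidean algorithm.
We get j₀ = 25, k₀ = -15.
Check: 26*25 + 43*-15 = 5 = 5 ✓

Step 3: Write the general solution.
j = 25 + (43/1)t = 25 + 43t
k = -15 - (26/1)t = -15 - 26t
for any integer t.

j = 25 + 43t, k = -15 - 26t for integer t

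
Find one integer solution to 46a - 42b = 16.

Step 1: Check solvability.
gcd(46, 42) = 2
Since 2 divides 16, solutions exist.

Step 2: Apply extended Euclidean algorithm to find gcd.
We find integers such that 46*x0 + 42*y0 = 2

Step 3: Scale the particular solution.
Multiply by 16/2 = 8:
a = -80, b = -88

Step 4: Verify.
46*(-80) - 42*(-88) = 16 = 16 ✓

a = -80, b = -88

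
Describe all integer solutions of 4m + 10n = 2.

Step 1: Compute gcd(4, 10) = 2.
Since 2 divides 2, solutions exist.

Step 2: Find a particular solution using extended Euclidean algorithm.
We get m₀ = -2, n₀ = 1.
Check: 4*-2 + 10*1 = 2 = 2 ✓

Step 3: Write the general solution.
m = -2 + (10/2)t = -2 + 5t
n = 1 - (4/2)t = 1 - 2t
for any integer t.

m = -2 + 5t, n = 1 - 2t for integer t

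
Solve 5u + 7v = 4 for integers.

Step 1: Check solvability.
gcd(5, 7) = 1
Since 1 divides 4, solutions exist.

Step 2: Apply extended Euclidean algorithm to find gcd.
We find integers such that 5*x0 + 7*y0 = 1

Step 3: Scale the particular solution.
Multiply by 4/1 = 4:
u = 12, v = -8

Step 4: Verify.
5*(12) + 7*(-8) = 4 = 4 ✓

u = 12, v = -8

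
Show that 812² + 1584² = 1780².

Compute a² + b² = 812² + 1584² = 659344 + 2509056 = 3168400
Compute c² = 1780² = 3168400
Since 3168400 = 3168400, confirmed.

Yes, it is a Pythagorean triple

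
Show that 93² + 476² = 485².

Compute a² + b² = 93² + 476² = 8649 + 226576 = 235225
Compute c² = 485² = 235225
Since 235225 = 235225, confirmed.

Yes, it is a Pythagorean triple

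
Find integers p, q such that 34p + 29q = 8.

Step 1: Check solvability.
gcd(34, 29) = 1
Since 1 divides 8, solutions exist.

Step 2: Apply extended Euclidean algorithm to find gcd.
We find integers such that 34*x0 + 29*y0 = 1

Step 3: Scale the particular solution.
Multiply by 8/1 = 8:
p = 48, q = -56

Step 4: Verify.
34*(48) + 29*(-56) = 8 = 8 ✓

p = 48, q = -56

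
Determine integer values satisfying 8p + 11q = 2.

Step 1: Check solvability.
gcd(8, 11) = 1
Since 1 divides 2, solutions exist.

Step 2: Apply extended Euclidean algorithm to find gcd.
We find integers such that 8*x0 + 11*y0 = 1

Step 3: Scale the particular solution.
Multiply by 2/1 = 2:
p = -8, q = 6

Step 4: Verify.
8*(-8) + 11*(6) = 2 = 2 ✓

p = -8, q = 6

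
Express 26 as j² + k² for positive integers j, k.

We need to find integers j, k > 0 such that j² + k² = 26.
Trying j = 1: k² = 26 - 1² = 26 - 1 = 25
k = 5
Check: 1² + 5² = 1 + 25 = 26 ✓

26 = 1² + 5²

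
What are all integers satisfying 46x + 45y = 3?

Step 1: Compute gcd(46, 45) = 1.
Since 1 divides 3, solutions exist.

Step 2: Find a particular solution using extended Euclidean algorithm.
We get x₀ = 3, y₀ = -3.
Check: 46*3 + 45*-3 = 3 = 3 ✓

Step 3: Write the general solution.
x = 3 + (45/1)t = 3 + 45t
y = -3 - (46/1)t = -3 - 46t
for any integer t.

x = 3 + 45t, y = -3 - 46t for integer t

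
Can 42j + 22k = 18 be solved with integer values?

Step 1: Compute gcd(42, 22).
gcd(42, 22) = 2

Step 2: Check divisibility.
Does 2 divide 18? 18 = 2 x 9, so yes.

By the theorem on linear Diophantine equations, 42j + 22k = 18 has integer solutions if and only if gcd(42, 22) divides 18. Since 2 | 18, solutions exist.

Yes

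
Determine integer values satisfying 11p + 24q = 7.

Step 1: Check solvability.
gcd(11, 24) = 1
Since 1 divides 7, solutions exist.

Step 2: Apply extended Euclidean algorithm to find gcd.
We find integers such that 11*x0 + 24*y0 = 1

Step 3: Scale the particular solution.
Multiply by 7/1 = 7:
p = 77, q = -35

Step 4: Verify.
11*(77) + 24*(-35) = 7 = 7 ✓

p = 77, q = -35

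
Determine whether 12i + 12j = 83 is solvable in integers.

Step 1: Compute gcd(12, 12).
gcd(12, 12) = 12

Step 2: Check divisibility.
Does 12 divide 83? 83 = 12 x 6 + 11, so no.

By the theorem on linear Diophantine equations, 12i + 12j = 83 has integer solutions if and only if gcd(12, 12) divides 83. Since 12 does not divide 83, no solutions exist.

No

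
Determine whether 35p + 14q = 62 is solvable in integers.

Step 1: Compute gcd(35, 14).
gcd(35, 14) = 7

Step 2: Check divisibility.
Does 7 divide 62? 62 = 7 x 8 + 6, so no.

By the theorem on linear Diophantine equations, 35p + 14q = 62 has integer solutions if and only if gcd(35, 14) divides 62. Since 7 does not divide 62, no solutions exist.

No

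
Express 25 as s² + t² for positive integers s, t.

We need to find integers s, t > 0 such that s² + t² = 25.
Trying s = 3: t² = 25 - 3² = 25 - 9 = 16
t = 4
Check: 3² + 4² = 9 + 16 = 25 ✓

25 = 3² + 4²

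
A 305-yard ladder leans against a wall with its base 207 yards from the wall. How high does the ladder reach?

The ladder, wall, and ground form a right triangle with hypotenuse 305 and one leg 207.
By the Pythagorean theorem: h² = 305² - 207² = 93025 - 42849 = 50176
h = √50176 = 224 yards

224 yards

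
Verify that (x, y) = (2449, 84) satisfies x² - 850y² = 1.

Compute x² = 2449² = 5997601
Compute 850y² = 850·84² = 850·7056 = 5997600
x² - 850y² = 5997601 - 5997600 = 1
Since this equals 1, (2449, 84) is a solution.

Yes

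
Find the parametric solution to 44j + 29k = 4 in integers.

Step 1: Compute gcd(44, 29) = 1.
Since 1 divides 4, solutions exist.

Step 2: Find a particular solution using extended Euclidean algorithm.
We get j₀ = 8, k₀ = -12.
Check: 44*8 + 29*-12 = 4 = 4 ✓

Step 3: Write the general solution.
j = 8 + (29/1)t = 8 + 29t
k = -12 - (44/1)t = -12 - 44t
for any integer t.

j = 8 + 29t, k = -12 - 44t for integer t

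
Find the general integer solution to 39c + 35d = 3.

Step 1: Compute gcd(39, 35) = 1.
Since 1 divides 3, solutions exist.

Step 2: Find a particular solution using extended Euclidean algorithm.
We get c₀ = 27, d₀ = -30.
Check: 39*27 + 35*-30 = 3 = 3 ✓

Step 3: Write the general solution.
c = 27 + (35/1)t = 27 + 35t
d = -30 - (39/1)t = -30 - 39t
for any integer t.

c = 27 + 35t, d = -30 - 39t for integer t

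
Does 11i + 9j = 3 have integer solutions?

Step 1: Compute gcd(11, 9).
gcd(11, 9) = 1

Step 2: Check divisibility.
Does 1 divide 3? 3 = 1 x 3, so yes.

By the theorem on linear Diophantine equations, 11i + 9j = 3 has integer solutions if and only if gcd(11, 9) divides 3. Since 1 | 3, solutions exist.

Yes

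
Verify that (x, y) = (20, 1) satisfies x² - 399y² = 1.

Compute x² = 20² = 400
Compute 399y² = 399·1² = 399·1 = 399
x² - 399y² = 400 - 399 = 1
Since this equals 1, (20, 1) is a solution.

Yes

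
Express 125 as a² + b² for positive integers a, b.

We need to find integers a, b > 0 such that a² + b² = 125.
Trying a = 2: b² = 125 - 2² = 125 - 4 = 121
b = 11
Check: 2² + 11² = 4 + 121 = 125 ✓

125 = 2² + 11²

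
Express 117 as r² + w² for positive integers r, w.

We need to find integers r, w > 0 such that r² + w² = 117.
Trying r = 6: w² = 117 - 6² = 117 - 36 = 81
w = 9
Check: 6² + 9² = 36 + 81 = 117 ✓

117 = 6² + 9²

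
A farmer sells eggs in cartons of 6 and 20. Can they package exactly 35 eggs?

We need non-negative a, b with 6a + 20b = 35.
gcd(6, 20) = 2, and 2 does not divide 35.
No integer solutions exist.

No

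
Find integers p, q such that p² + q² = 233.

We need to find integers p, q > 0 such that p² + q² = 233.
Trying p = 8: q² = 233 - 8² = 233 - 64 = 169
q = 13
Check: 8² + 13² = 64 + 169 = 233 ✓

233 = 8² + 13²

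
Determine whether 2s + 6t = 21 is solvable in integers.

Step 1: Compute gcd(2, 6).
gcd(2, 6) = 2

Step 2: Check divisibility.
Does 2 divide 21? 21 = 2 x 10 + 1, so no.

By the theorem on linear Diophantine equations, 2s + 6t = 21 has integer solutions if and only if gcd(2, 6) divides 21. Since 2 does not divide 21, no solutions exist.

No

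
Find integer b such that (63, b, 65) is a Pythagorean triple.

b² = c² - a² = 65² - 63² = 4225 - 3969 = 256
b = sqrt(256) = 16

16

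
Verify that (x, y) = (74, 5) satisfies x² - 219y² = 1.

Compute x² = 74² = 5476
Compute 219y² = 219·5² = 219·25 = 5475
x² - 219y² = 5476 - 5475 = 1
Since this equals 1, (74, 5) is a solution.

Yes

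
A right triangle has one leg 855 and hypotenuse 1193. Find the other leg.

b² = c² - a² = 1423249 - 731025 = 692224
b = 832

832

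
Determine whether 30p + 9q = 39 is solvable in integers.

Step 1: Compute gcd(30, 9).
gcd(30, 9) = 3

Step 2: Check divisibility.
Does 3 divide 39? 39 = 3 x 13, so yes.

By the theorem on linear Diophantine equations, 30p + 9q = 39 has integer solutions if and only if gcd(30, 9) divides 39. Since 3 | 39, solutions exist.

Yes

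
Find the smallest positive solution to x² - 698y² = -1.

We need x² = 698y² - 1. Try successive y:
y = 1: x² = 698·1² - 1 = 697, not a perfect square
y = 2: x² = 698·2² - 1 = 2791, not a perfect square
y = 3: x² = 698·3² - 1 = 6281, not a perfect square
...
y = 193: x² = 698·193² - 1 = 25999801 = 5099² ✓
Check: 5099² - 698·193² = 25999801 - 25999802 = -1 ✓

x = 5099, y = 193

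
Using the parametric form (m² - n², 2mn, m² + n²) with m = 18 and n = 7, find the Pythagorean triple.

a = m² - n² = 324 - 49 = 275
b = 2mn = 2·18·7 = 252
c = m² + n² = 324 + 49 = 373
Verify: 275² + 252² = 75625 + 63504 = 139129 = 373² ✓

(275, 252, 373)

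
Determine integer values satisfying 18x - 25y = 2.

Step 1: Check solvability.
gcd(18, 25) = 1
Since 1 divides 2, solutions exist.

Step 2: Apply extended Euclidean algorithm to find gcd.
We find integers such that 18*x0 + 25*y0 = 1

Step 3: Scale the particular solution.
Multiply by 2/1 = 2:
x = 14, y = 10

Step 4: Verify.
18*(14) - 25*(10) = 2 = 2 ✓

x = 14, y = 10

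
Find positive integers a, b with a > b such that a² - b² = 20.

Factor: a² - b² = (a+b)(a-b) = 20.
We need two factors of 20 with the same parity.
Use a+b = 10 and a-b = 2 (product 10·2 = 20).
Adding: 2a = 12, so a = 6.
Subtracting: 2b = 8, so b = 4.
Check: 6² - 4² = 36 - 16 = 20 ✓

a = 6, b = 4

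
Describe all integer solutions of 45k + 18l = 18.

Step 1: Compute gcd(45, 18) = 9.
Since 9 divides 18, solutions exist.

Step 2: Find a particular solution using extended Euclidean algorithm.
We get k₀ = 2, l₀ = -4.
Check: 45*2 + 18*-4 = 18 = 18 ✓

Step 3: Write the general solution.
k = 2 + (18/9)t = 2 + 2t
l = -4 - (45/9)t = -4 - 5t
for any integer t.

k = 2 + 2t, l = -4 - 5t for integer t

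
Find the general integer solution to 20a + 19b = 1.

Step 1: Compute gcd(20, 19) = 1.
Since 1 divides 1, solutions exist.

Step 2: Find a particular solution using extended Euclidean algorithm.
We get a₀ = 1, b₀ = -1.
Check: 20*1 + 19*-1 = 1 = 1 ✓

Step 3: Write the general solution.
a = 1 + (19/1)t = 1 + 19t
b = -1 - (20/1)t = -1 - 20t
for any integer t.

a = 1 + 19t, b = -1 - 20t for integer t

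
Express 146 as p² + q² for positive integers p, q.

We need to find integers p, q > 0 such that p² + q² = 146.
Trying p = 5: q² = 146 - 5² = 146 - 25 = 121
q = 11
Check: 5² + 11² = 25 + 121 = 146 ✓

146 = 5² + 11²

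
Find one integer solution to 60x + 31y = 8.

Step 1: Check solvability.
gcd(60, 31) = 1
Since 1 divides 8, solutions exist.

Step 2: Apply extended Euclidean algorithm to find gcd.
We find integers such that 60*x0 + 31*y0 = 1

Step 3: Scale the particular solution.
Multiply by 8/1 = 8:
x = 120, y = -232

Step 4: Verify.
60*(120) + 31*(-232) = 8 = 8 ✓

x = 120, y = -232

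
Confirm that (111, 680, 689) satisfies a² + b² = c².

Compute a² + b² = 111² + 680² = 12321 + 462400 = 474721
Compute c² = 689² = 474721
Since 474721 = 474721, confirmed.

Yes, it is a Pythagorean triple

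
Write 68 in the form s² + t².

We need to find integers s, t > 0 such that s² + t² = 68.
Trying s = 2: t² = 68 - 2² = 68 - 4 = 64
t = 8
Check: 2² + 8² = 4 + 64 = 68 ✓

68 = 2² + 8²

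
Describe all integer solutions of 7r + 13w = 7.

Step 1: Compute gcd(7, 13) = 1.
Since 1 divides 7, solutions exist.

Step 2: Find a particular solution using extended Euclidean algorithm.
We get r₀ = 14, w₀ = -7.
Check: 7*14 + 13*-7 = 7 = 7 ✓

Step 3: Write the general solution.
r = 14 + (13/1)t = 14 + 13t
w = -7 - (7/1)t = -7 - 7t
for any integer t.

r = 14 + 13t, w = -7 - 7t for integer t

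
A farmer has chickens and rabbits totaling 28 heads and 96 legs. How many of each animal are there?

Let c = chickens, r = rabbits.
Heads: c + r = 28
Legs: 2c + 4r = 96
From the first equation, c = 28 - r. Substitute:
2(28 - r) + 4r = 96
56 + 2r = 96
r = (96 - 56)/2 = 20
c = 28 - 20 = 8

Chickens: 8, Rabbits: 20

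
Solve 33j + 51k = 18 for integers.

Step 1: Check solvability.
gcd(33, 51) = 3
Since 3 divides 18, solutions exist.

Step 2: Apply extended Euclidean algorithm to find gcd.
We find integers such that 33*x0 + 51*y0 = 3

Step 3: Scale the particular solution.
Multiply by 18/3 = 6:
j = -18, k = 12

Step 4: Verify.
33*(-18) + 51*(12) = 18 = 18 ✓

j = -18, k = 12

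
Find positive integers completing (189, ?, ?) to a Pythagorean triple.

We need the other leg and hypotenuse such that 189² + x² = c².
Take x = 340, c = 389: 189² + 340² = 35721 + 115600 = 151321 = 389² ✓
Triple: (189, 340, 389)

(189, 340, 389)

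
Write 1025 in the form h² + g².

We need to find integers h, g > 0 such that h² + g² = 1025.
Trying h = 1: g² = 1025 - 1² = 1025 - 1 = 1024
g = 32
Check: 1² + 32² = 1 + 1024 = 1025 ✓

1025 = 1² + 32²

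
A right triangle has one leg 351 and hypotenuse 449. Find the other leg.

b² = c² - a² = 201601 - 123201 = 78400
b = 280

280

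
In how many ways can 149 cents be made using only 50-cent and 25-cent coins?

We need non-negative integers (x, y) with 50x + 25y = 149.
For each x from 0 to 2, check if (149 - 50x) is a non-negative multiple of 25.
Solutions (x, y): none
Count: 0

0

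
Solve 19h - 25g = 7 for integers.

Step 1: Check solvability.
gcd(19, 25) = 1
Since 1 divides 7, solutions exist.

Step 2: Apply extended Euclidean algorithm to find gcd.
We find integers such that 19*x0 + 25*y0 = 1

Step 3: Scale the particular solution.
Multiply by 7/1 = 7:
h = 28, g = 21

Step 4: Verify.
19*(28) - 25*(21) = 7 = 7 ✓

h = 28, g = 21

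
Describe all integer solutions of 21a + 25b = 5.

Step 1: Compute gcd(21, 25) = 1.
Since 1 divides 5, solutions exist.

Step 2: Find a particular solution using extended Euclidean algorithm.
We get a₀ = 30, b₀ = -25.
Check: 21*30 + 25*-25 = 5 = 5 ✓

Step 3: Write the general solution.
a = 30 + (25/1)t = 30 + 25t
b = -25 - (21/1)t = -25 - 21t
for any integer t.

a = 30 + 25t, b = -25 - 21t for integer t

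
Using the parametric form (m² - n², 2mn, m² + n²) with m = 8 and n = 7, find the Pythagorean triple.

a = m² - n² = 64 - 49 = 15
b = 2mn = 2·8·7 = 112
c = m² + n² = 64 + 49 = 113
Verify: 15² + 112² = 225 + 12544 = 12769 = 113² ✓

(15, 112, 113)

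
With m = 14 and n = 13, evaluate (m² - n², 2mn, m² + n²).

a = m² - n² = 196 - 169 = 27
b = 2mn = 2·14·13 = 364
c = m² + n² = 196 + 169 = 365
Verify: 27² + 364² = 729 + 132496 = 133225 = 365² ✓

(27, 364, 365)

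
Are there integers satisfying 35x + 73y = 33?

Step 1: Compute gcd(35, 73).
gcd(35, 73) = 1

Step 2: Check divisibility.
Does 1 divide 33? 33 = 1 x 33, so yes.

By the theorem on linear Diophantine equations, 35x + 73y = 33 has integer solutions if and only if gcd(35, 73) divides 33. Since 1 | 33, solutions exist.

Yes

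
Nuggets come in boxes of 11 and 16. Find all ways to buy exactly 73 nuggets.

We need non-negative integers (x, y) with 11x + 16y = 73.
For each x in 0..6, check if 73 - 11x is a non-negative multiple of 16.
No x yields an integer y ≥ 0.

No solution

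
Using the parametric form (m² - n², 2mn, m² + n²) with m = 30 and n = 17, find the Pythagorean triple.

a = m² - n² = 900 - 289 = 611
b = 2mn = 2·30·17 = 1020
c = m² + n² = 900 + 289 = 1189
Verify: 611² + 1020² = 373321 + 1040400 = 1413721 = 1189² ✓

(611, 1020, 1189)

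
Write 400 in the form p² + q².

We need to find integers p, q > 0 such that p² + q² = 400.
Trying p = 12: q² = 400 - 12² = 400 - 144 = 256
q = 16
Check: 12² + 16² = 144 + 256 = 400 ✓

400 = 12² + 16²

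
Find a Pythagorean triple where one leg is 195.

We need the other leg and hypotenuse such that 195² + x² = c².
Take x = 28, c = 197: 195² + 28² = 38025 + 784 = 38809 = 197² ✓
Triple: (195, 28, 197)

(195, 28, 197)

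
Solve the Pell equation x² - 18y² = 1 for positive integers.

We seek the smallest positive integers (x, y) with x² - 18y² = 1, i.e., x² = 18y² + 1.
Try successive y values:
y = 1: x² = 18·1² + 1 = 19, not a perfect square
y = 2: x² = 18·2² + 1 = 73, not a perfect square
y = 3: x² = 18·3² + 1 = 163, not a perfect square
... continuing the search (or via continued fractions) ...
y = 4: x² = 18·4² + 1 = 289, x = 17 ✓

Verify: 17² - 18·4² = 289 - 288 = 1 ✓

x = 17, y = 4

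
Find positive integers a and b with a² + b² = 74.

We need to find integers a, b > 0 such that a² + b² = 74.
Trying a = 5: b² = 74 - 5² = 74 - 25 = 49
b = 7
Check: 5² + 7² = 25 + 49 = 74 ✓

74 = 5² + 7²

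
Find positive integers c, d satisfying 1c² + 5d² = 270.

Try small values of c and check whether (270 - 1c²)/5 is a perfect square.
c = 5: 1·5² = 25, so 5d² = 270 - 25 = 245, giving d² = 49, d = 7.
Check: 1·5² + 5·7² = 25 + 245 = 270 ✓

c = 5, d = 7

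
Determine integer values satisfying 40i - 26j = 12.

Step 1: Check solvability.
gcd(40, 26) = 2
Since 2 divides 12, solutions exist.

Step 2: Apply extended Euclidean algorithm to find gcd.
We find integers such that 40*x0 + 26*y0 = 2

Step 3: Scale the particular solution.
Multiply by 12/2 = 6:
i = 12, j = 18

Step 4: Verify.
40*(12) - 26*(18) = 12 = 12 ✓

i = 12, j = 18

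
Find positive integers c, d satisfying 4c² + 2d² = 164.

Try small values of c and check whether (164 - 4c²)/2 is a perfect square.
c = 3: 4·3² = 36, so 2d² = 164 - 36 = 128, giving d² = 64, d = 8.
Check: 4·3² + 2·8² = 36 + 128 = 164 ✓

c = 3, d = 8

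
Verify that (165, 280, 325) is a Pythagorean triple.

Compute a² + b²:
165² + 280² = 27225 + 78400 = 105625
Compute c²:
325² = 105625
Since 105625 = 105625, it is a Pythagorean triple.

Yes, it is a Pythagorean triple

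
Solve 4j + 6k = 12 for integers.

Step 1: Check solvability.
gcd(4, 6) = 2
Since 2 divides 12, solutions exist.

Step 2: Apply extended Euclidean algorithm to find gcd.
We find integers such that 4*x0 + 6*y0 = 2

Step 3: Scale the particular solution.
Multiply by 12/2 = 6:
j = -6, k = 6

Step 4: Verify.
4*(-6) + 6*(6) = 12 = 12 ✓

j = -6, k = 6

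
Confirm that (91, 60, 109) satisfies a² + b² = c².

Compute a² + b² = 91² + 60² = 8281 + 3600 = 11881
Compute c² = 109² = 11881
Since 11881 = 11881, confirmed.

Yes, it is a Pythagorean triple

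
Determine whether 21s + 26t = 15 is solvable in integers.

Step 1: Compute gcd(21, 26).
gcd(21, 26) = 1

Step 2: Check divisibility.
Does 1 divide 15? 15 = 1 x 15, so yes.

By the theorem on linear Diophantine equations, 21s + 26t = 15 has integer solutions if and only if gcd(21, 26) divides 15. Since 1 | 15, solutions exist.

Yes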